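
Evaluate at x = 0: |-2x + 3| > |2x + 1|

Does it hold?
x = 0: LHS = |-2·0 + 3| = |3| = 3, RHS = |2·0 + 1| = |1| = 1; 3 > 1 — holds

The relation is satisfied at x = 0.

Answer: Yes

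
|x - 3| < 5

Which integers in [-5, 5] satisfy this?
Holds for: {-1, 0, 1, 2, 3, 4, 5}
Fails for: {-5, -4, -3, -2}

Answer: {-1, 0, 1, 2, 3, 4, 5}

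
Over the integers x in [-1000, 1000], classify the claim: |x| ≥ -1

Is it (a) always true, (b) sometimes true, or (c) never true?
An absolute value is never negative, so the left side is ≥ 0 for every x, while the right side is -1. Tightest case in [-1000, 1000] is x = 0:
x = 0: LHS = |0| = 0; 0 ≥ -1 — holds
Hence LHS − RHS is never negative, i.e. LHS ≥ RHS throughout, so the relation holds for every integer in [-1000, 1000].

No counterexample exists.

Answer: Always true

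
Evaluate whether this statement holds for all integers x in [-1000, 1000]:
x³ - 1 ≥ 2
The claim fails at x = 0:
x = 0: LHS = 0³ - 1 = -1; -1 ≥ 2 — FAILS

Because a single integer refutes it, the statement is false.

Answer: False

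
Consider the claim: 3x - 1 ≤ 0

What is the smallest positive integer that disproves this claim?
Testing positive integers:
x = 1: LHS = 3·1 - 1 = 2; 2 ≤ 0 — FAILS  ← smallest positive counterexample

Answer: x = 1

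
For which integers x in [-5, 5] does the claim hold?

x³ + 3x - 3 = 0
Track d = LHS − RHS over the integers in [-5, 5]. Equality would need d = 0, but d changes sign only between consecutive integers, jumping over 0:
x = 0: LHS = 0³ + 3·0 - 3 = -3; -3 = 0 — FAILS  (d = -3)
x = 1: LHS = 1³ + 3·1 - 3 = 1; 1 = 0 — FAILS  (d = 1)
Away from these crossings d keeps a constant sign, and checking every integer in [-5, 5] confirms d ≠ 0 throughout. Hence the two sides are never equal, so the claimed relation (=) fails for every integer in [-5, 5].

Answer: None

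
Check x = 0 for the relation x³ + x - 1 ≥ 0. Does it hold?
x = 0: LHS = 0³ + 0 - 1 = -1; -1 ≥ 0 — FAILS

The relation fails at x = 0, so x = 0 is a counterexample.

Answer: No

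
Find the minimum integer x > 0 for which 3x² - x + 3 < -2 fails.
Testing positive integers:
x = 1: LHS = 3·1² - 1 + 3 = 5; 5 < -2 — FAILS  ← smallest positive counterexample

Answer: x = 1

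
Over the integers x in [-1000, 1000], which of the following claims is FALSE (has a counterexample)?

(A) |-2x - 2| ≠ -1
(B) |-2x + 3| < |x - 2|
(A) An absolute value is never negative, so the left side is ≥ 0 for every x, while the right side is -1. Tightest case in [-1000, 1000] is x = -1:
x = -1: LHS = |-2·(-1) - 2| = |0| = 0; 0 ≠ -1 — holds
Hence LHS − RHS is never 0, i.e. the two sides are never equal, so the relation holds for every integer in [-1000, 1000].

(B) x = 0: LHS = |-2·0 + 3| = |3| = 3, RHS = |0 - 2| = |-2| = 2; 3 < 2 — FAILS

Only (B) has a counterexample.

Answer: B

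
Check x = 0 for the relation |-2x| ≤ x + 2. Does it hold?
x = 0: LHS = |-2·0| = |0| = 0, RHS = 0 + 2 = 2; 0 ≤ 2 — holds

The relation is satisfied at x = 0.

Answer: Yes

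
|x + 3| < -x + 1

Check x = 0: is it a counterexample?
Substitute x = 0 into the relation:
x = 0: LHS = |0 + 3| = |3| = 3, RHS = -0 + 1 = 1; 3 < 1 — FAILS

Since the claim fails at x = 0, this value is a counterexample.

Answer: Yes, x = 0 is a counterexample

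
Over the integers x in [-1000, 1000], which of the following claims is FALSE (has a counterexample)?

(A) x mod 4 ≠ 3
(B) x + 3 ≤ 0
(A) x = -1: LHS = (-1) mod 4 = 3; 3 ≠ 3 — FAILS
(B) x = 0: LHS = 0 + 3 = 3; 3 ≤ 0 — FAILS

Answer: Both A and B are false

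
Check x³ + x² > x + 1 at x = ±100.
x = 100: LHS = 100³ + 100² = 1010000, RHS = 100 + 1 = 101; 1010000 > 101 — holds
x = -100: LHS = (-100)³ + (-100)² = -990000, RHS = (-100) + 1 = -99; -990000 > -99 — FAILS

Answer: Partially: holds for x = 100, fails for x = -100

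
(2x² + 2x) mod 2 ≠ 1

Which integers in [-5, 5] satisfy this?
For a polynomial with integer coefficients, its value mod 2 depends only on x mod 2, so it suffices to check one representative of each residue class, x = 0, 1:
x = 0: LHS = (2·0² + 2·0) mod 2 = 0 mod 2 = 0; 0 ≠ 1 — holds
x = 1: LHS = (2·1² + 2·1) mod 2 = 4 mod 2 = 0; 0 ≠ 1 — holds
The relation holds in every residue class, so the relation holds for every integer in [-5, 5].

Answer: All integers in [-5, 5]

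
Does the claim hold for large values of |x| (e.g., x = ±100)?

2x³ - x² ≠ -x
x = 100: LHS = 2·100³ - 100² = 1990000; 1990000 ≠ -100 — holds
x = -100: LHS = 2·(-100)³ - (-100)² = -2010000, RHS = -(-100) = 100; -2010000 ≠ 100 — holds

Answer: Yes, holds for both x = 100 and x = -100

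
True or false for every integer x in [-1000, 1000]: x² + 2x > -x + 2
The claim fails at x = 0:
x = 0: LHS = 0² + 2·0 = 0, RHS = -0 + 2 = 2; 0 > 2 — FAILS

Because a single integer refutes it, the statement is false.

Answer: False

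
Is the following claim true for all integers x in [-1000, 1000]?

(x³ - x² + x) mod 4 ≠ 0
The claim fails at x = 0:
x = 0: LHS = (0³ - 0² + 0) mod 4 = 0 mod 4 = 0; 0 ≠ 0 — FAILS

Because a single integer refutes it, the statement is false.

Answer: False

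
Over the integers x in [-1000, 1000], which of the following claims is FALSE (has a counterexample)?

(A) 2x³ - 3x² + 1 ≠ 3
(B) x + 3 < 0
(A) Track d = LHS − RHS over the integers in [-1000, 1000]. Equality would need d = 0, but d changes sign only between consecutive integers, jumping over 0:
x = 1: LHS = 2·1³ - 3·1² + 1 = 0; 0 ≠ 3 — holds  (d = -3)
x = 2: LHS = 2·2³ - 3·2² + 1 = 5; 5 ≠ 3 — holds  (d = 2)
Away from these crossings d keeps a constant sign, and checking every integer in [-1000, 1000] confirms d ≠ 0 throughout. Hence the two sides are never equal, so the relation holds for every integer in [-1000, 1000].

(B) x = 0: LHS = 0 + 3 = 3; 3 < 0 — FAILS

Only (B) has a counterexample.

Answer: B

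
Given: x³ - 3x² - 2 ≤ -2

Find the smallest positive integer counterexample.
Testing positive integers:
x = 1: LHS = 1³ - 3·1² - 2 = -4; -4 ≤ -2 — holds
x = 2: LHS = 2³ - 3·2² - 2 = -6; -6 ≤ -2 — holds
x = 3: LHS = 3³ - 3·3² - 2 = -2; -2 ≤ -2 — holds
x = 4: LHS = 4³ - 3·4² - 2 = 14; 14 ≤ -2 — FAILS  ← smallest positive counterexample

Answer: x = 4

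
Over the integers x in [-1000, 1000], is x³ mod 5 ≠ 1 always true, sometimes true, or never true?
Holds at x = 0: LHS = (0³) mod 5 = 0 mod 5 = 0; 0 ≠ 1 — holds
Fails at x = 1: LHS = (1³) mod 5 = 1 mod 5 = 1; 1 ≠ 1 — FAILS
It is satisfied by some integers in the range but not all.

Answer: Sometimes true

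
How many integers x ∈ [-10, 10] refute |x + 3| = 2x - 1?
Counterexamples in [-10, 10]: {-10, -9, -8, -7, -6, -5, -4, -3, -2, -1, 0, 1, 2, 3, 5, 6, 7, 8, 9, 10}.

Counting them gives 20 values.

Answer: 20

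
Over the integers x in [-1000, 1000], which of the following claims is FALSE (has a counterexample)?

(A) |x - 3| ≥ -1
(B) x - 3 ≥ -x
(A) An absolute value is never negative, so the left side is ≥ 0 for every x, while the right side is -1. Tightest case in [-1000, 1000] is x = 3:
x = 3: LHS = |3 - 3| = |0| = 0; 0 ≥ -1 — holds
Hence LHS − RHS is never negative, i.e. LHS ≥ RHS throughout, so the relation holds for every integer in [-1000, 1000].

(B) x = 0: LHS = 0 - 3 = -3, RHS = -0 = 0; -3 ≥ 0 — FAILS

Only (B) has a counterexample.

Answer: B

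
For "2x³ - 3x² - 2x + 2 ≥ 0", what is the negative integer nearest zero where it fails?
Testing negative integers from -1 downward:
x = -1: LHS = 2·(-1)³ - 3·(-1)² - 2·(-1) + 2 = -1; -1 ≥ 0 — FAILS  ← closest negative counterexample to 0

Answer: x = -1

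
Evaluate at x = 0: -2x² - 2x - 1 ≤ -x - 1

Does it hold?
x = 0: LHS = -2·0² - 2·0 - 1 = -1, RHS = -0 - 1 = -1; -1 ≤ -1 — holds

The relation is satisfied at x = 0.

Answer: Yes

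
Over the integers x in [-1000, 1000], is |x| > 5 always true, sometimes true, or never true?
Holds at x = 6: LHS = |6| = 6; 6 > 5 — holds
Fails at x = 0: LHS = |0| = 0; 0 > 5 — FAILS
It is satisfied by some integers in the range but not all.

Answer: Sometimes true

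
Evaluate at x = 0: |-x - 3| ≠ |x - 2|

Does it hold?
x = 0: LHS = |-0 - 3| = |-3| = 3, RHS = |0 - 2| = |-2| = 2; 3 ≠ 2 — holds

The relation is satisfied at x = 0.

Answer: Yes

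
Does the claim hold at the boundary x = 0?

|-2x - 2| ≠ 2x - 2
x = 0: LHS = |-2·0 - 2| = |-2| = 2, RHS = 2·0 - 2 = -2; 2 ≠ -2 — holds

The relation is satisfied at x = 0.

Answer: Yes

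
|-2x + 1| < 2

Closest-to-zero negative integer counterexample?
Testing negative integers from -1 downward:
x = -1: LHS = |-2·(-1) + 1| = |3| = 3; 3 < 2 — FAILS  ← closest negative counterexample to 0

Answer: x = -1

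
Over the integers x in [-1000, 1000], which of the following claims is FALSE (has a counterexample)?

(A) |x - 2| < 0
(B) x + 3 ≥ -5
(A) x = 0: LHS = |0 - 2| = |-2| = 2; 2 < 0 — FAILS
(B) x = -9: LHS = (-9) + 3 = -6; -6 ≥ -5 — FAILS

Answer: Both A and B are false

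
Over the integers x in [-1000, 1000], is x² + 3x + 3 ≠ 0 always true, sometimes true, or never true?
Over all integers in [-1000, 1000], LHS − RHS is always positive; it is smallest at x = -1, where it equals 1:
x = -1: LHS = (-1)² + 3·(-1) + 3 = 1; 1 ≠ 0 — holds
At the ends of the range:
x = -1000: LHS = (-1000)² + 3·(-1000) + 3 = 997003; 997003 ≠ 0 — holds
x = 1000: LHS = 1000² + 3·1000 + 3 = 1003003; 1003003 ≠ 0 — holds
Hence LHS − RHS is never 0, i.e. the two sides are never equal, so the relation holds for every integer in [-1000, 1000].

No counterexample exists.

Answer: Always true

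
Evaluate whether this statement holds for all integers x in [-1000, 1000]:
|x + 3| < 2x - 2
The claim fails at x = 0:
x = 0: LHS = |0 + 3| = |3| = 3, RHS = 2·0 - 2 = -2; 3 < -2 — FAILS

Because a single integer refutes it, the statement is false.

Answer: False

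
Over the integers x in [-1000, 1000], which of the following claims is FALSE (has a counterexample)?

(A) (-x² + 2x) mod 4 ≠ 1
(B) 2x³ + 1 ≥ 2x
(A) x = 1: LHS = (-1² + 2·1) mod 4 = 1 mod 4 = 1; 1 ≠ 1 — FAILS
(B) x = -2: LHS = 2·(-2)³ + 1 = -15, RHS = 2·(-2) = -4; -15 ≥ -4 — FAILS

Answer: Both A and B are false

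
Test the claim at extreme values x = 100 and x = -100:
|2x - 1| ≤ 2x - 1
x = 100: LHS = |2·100 - 1| = |199| = 199, RHS = 2·100 - 1 = 199; 199 ≤ 199 — holds
x = -100: LHS = |2·(-100) - 1| = |-201| = 201, RHS = 2·(-100) - 1 = -201; 201 ≤ -201 — FAILS

Answer: Partially: holds for x = 100, fails for x = -100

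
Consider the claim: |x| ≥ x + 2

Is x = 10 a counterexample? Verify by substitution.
Substitute x = 10 into the relation:
x = 10: LHS = |10| = 10, RHS = 10 + 2 = 12; 10 ≥ 12 — FAILS

Since the claim fails at x = 10, this value is a counterexample.

Answer: Yes, x = 10 is a counterexample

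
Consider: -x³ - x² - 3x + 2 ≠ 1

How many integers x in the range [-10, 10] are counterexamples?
Track d = LHS − RHS over the integers in [-10, 10]. Equality would need d = 0, but d changes sign only between consecutive integers, jumping over 0:
x = 0: LHS = -0³ - 0² - 3·0 + 2 = 2; 2 ≠ 1 — holds  (d = 1)
x = 1: LHS = -1³ - 1² - 3·1 + 2 = -3; -3 ≠ 1 — holds  (d = -4)
Away from these crossings d keeps a constant sign, and checking every integer in [-10, 10] confirms d ≠ 0 throughout. Hence the two sides are never equal, so the relation holds for every integer in [-10, 10].

No counterexample appears in that range.

Answer: 0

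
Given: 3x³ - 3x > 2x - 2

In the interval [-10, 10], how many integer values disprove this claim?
Counterexamples in [-10, 10]: {-10, -9, -8, -7, -6, -5, -4, -3, -2, 1}.

Counting them gives 10 values.

Answer: 10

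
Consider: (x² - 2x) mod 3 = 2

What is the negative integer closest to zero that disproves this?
Testing negative integers from -1 downward:
x = -1: LHS = ((-1)² - 2·(-1)) mod 3 = 3 mod 3 = 0; 0 = 2 — FAILS  ← closest negative counterexample to 0

Answer: x = -1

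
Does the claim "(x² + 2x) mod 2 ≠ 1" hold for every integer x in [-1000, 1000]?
The claim fails at x = 1:
x = 1: LHS = (1² + 2·1) mod 2 = 3 mod 2 = 1; 1 ≠ 1 — FAILS

Because a single integer refutes it, the statement is false.

Answer: False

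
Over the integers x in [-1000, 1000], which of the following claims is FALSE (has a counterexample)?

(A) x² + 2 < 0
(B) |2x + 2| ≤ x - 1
(A) x = 0: LHS = 0² + 2 = 2; 2 < 0 — FAILS
(B) x = 0: LHS = |2·0 + 2| = |2| = 2, RHS = 0 - 1 = -1; 2 ≤ -1 — FAILS

Answer: Both A and B are false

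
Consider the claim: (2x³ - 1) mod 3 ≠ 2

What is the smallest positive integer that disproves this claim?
Testing positive integers:
x = 1: LHS = (2·1³ - 1) mod 3 = 1 mod 3 = 1; 1 ≠ 2 — holds
x = 2: LHS = (2·2³ - 1) mod 3 = 15 mod 3 = 0; 0 ≠ 2 — holds
x = 3: LHS = (2·3³ - 1) mod 3 = 53 mod 3 = 2; 2 ≠ 2 — FAILS  ← smallest positive counterexample

Answer: x = 3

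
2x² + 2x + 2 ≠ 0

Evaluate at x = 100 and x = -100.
x = 100: LHS = 2·100² + 2·100 + 2 = 20202; 20202 ≠ 0 — holds
x = -100: LHS = 2·(-100)² + 2·(-100) + 2 = 19802; 19802 ≠ 0 — holds

Answer: Yes, holds for both x = 100 and x = -100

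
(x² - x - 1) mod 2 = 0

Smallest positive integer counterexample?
Testing positive integers:
x = 1: LHS = (1² - 1 - 1) mod 2 = (-1) mod 2 = 1; 1 = 0 — FAILS  ← smallest positive counterexample

Answer: x = 1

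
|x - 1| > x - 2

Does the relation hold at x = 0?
x = 0: LHS = |0 - 1| = |-1| = 1, RHS = 0 - 2 = -2; 1 > -2 — holds

The relation is satisfied at x = 0.

Answer: Yes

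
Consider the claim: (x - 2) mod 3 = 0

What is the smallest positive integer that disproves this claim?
Testing positive integers:
x = 1: LHS = (1 - 2) mod 3 = (-1) mod 3 = 2; 2 = 0 — FAILS  ← smallest positive counterexample

Answer: x = 1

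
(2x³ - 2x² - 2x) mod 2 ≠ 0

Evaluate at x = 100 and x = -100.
x = 100: LHS = (2·100³ - 2·100² - 2·100) mod 2 = 1979800 mod 2 = 0; 0 ≠ 0 — FAILS
x = -100: LHS = (2·(-100)³ - 2·(-100)² - 2·(-100)) mod 2 = (-2019800) mod 2 = 0; 0 ≠ 0 — FAILS

Answer: No, fails for both x = 100 and x = -100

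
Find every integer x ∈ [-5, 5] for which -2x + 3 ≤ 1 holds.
Holds for: {1, 2, 3, 4, 5}
Fails for: {-5, -4, -3, -2, -1, 0}

Answer: {1, 2, 3, 4, 5}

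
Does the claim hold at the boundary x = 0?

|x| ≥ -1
x = 0: LHS = |0| = 0; 0 ≥ -1 — holds

The relation is satisfied at x = 0.

Answer: Yes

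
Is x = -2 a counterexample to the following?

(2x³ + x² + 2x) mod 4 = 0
Substitute x = -2 into the relation:
x = -2: LHS = (2·(-2)³ + (-2)² + 2·(-2)) mod 4 = (-16) mod 4 = 0; 0 = 0 — holds

The claim holds here, so x = -2 is not a counterexample. (A counterexample exists elsewhere, e.g. x = 1.)

Answer: No, x = -2 is not a counterexample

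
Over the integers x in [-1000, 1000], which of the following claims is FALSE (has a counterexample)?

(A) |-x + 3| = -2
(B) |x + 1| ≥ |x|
(A) x = 0: LHS = |-0 + 3| = |3| = 3; 3 = -2 — FAILS
(B) x = -1: LHS = |(-1) + 1| = |0| = 0, RHS = |-1| = 1; 0 ≥ 1 — FAILS

Answer: Both A and B are false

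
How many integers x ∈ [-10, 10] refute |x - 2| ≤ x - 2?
Counterexamples in [-10, 10]: {-10, -9, -8, -7, -6, -5, -4, -3, -2, -1, 0, 1}.

Counting them gives 12 values.

Answer: 12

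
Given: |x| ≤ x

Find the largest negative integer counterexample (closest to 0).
Testing negative integers from -1 downward:
x = -1: LHS = |-1| = 1; 1 ≤ -1 — FAILS  ← closest negative counterexample to 0

Answer: x = -1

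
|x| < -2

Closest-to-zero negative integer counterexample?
Testing negative integers from -1 downward:
x = -1: LHS = |-1| = 1; 1 < -2 — FAILS  ← closest negative counterexample to 0

Answer: x = -1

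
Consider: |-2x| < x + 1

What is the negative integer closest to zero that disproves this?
Testing negative integers from -1 downward:
x = -1: LHS = |-2·(-1)| = |2| = 2, RHS = (-1) + 1 = 0; 2 < 0 — FAILS  ← closest negative counterexample to 0

Answer: x = -1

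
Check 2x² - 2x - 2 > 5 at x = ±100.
x = 100: LHS = 2·100² - 2·100 - 2 = 19798; 19798 > 5 — holds
x = -100: LHS = 2·(-100)² - 2·(-100) - 2 = 20198; 20198 > 5 — holds

Answer: Yes, holds for both x = 100 and x = -100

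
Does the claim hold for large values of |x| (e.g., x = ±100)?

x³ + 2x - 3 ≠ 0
x = 100: LHS = 100³ + 2·100 - 3 = 1000197; 1000197 ≠ 0 — holds
x = -100: LHS = (-100)³ + 2·(-100) - 3 = -1000203; -1000203 ≠ 0 — holds

Answer: Yes, holds for both x = 100 and x = -100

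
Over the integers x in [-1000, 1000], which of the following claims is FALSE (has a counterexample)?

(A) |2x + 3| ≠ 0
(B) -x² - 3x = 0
(A) Over all integers in [-1000, 1000], LHS − RHS is always positive; it is smallest at x = -1, where it equals 1:
x = -1: LHS = |2·(-1) + 3| = |1| = 1; 1 ≠ 0 — holds
At the ends of the range:
x = -1000: LHS = |2·(-1000) + 3| = |-1997| = 1997; 1997 ≠ 0 — holds
x = 1000: LHS = |2·1000 + 3| = |2003| = 2003; 2003 ≠ 0 — holds
Hence LHS − RHS is never 0, i.e. the two sides are never equal, so the relation holds for every integer in [-1000, 1000].

(B) x = 1: LHS = -1² - 3·1 = -4; -4 = 0 — FAILS

Only (B) has a counterexample.

Answer: B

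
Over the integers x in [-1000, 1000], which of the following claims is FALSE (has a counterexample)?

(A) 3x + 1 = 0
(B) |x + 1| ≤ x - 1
(A) x = 0: LHS = 3·0 + 1 = 1; 1 = 0 — FAILS
(B) x = 0: LHS = |0 + 1| = |1| = 1, RHS = 0 - 1 = -1; 1 ≤ -1 — FAILS

Answer: Both A and B are false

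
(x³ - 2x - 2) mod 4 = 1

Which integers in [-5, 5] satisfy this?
Holds for: {-3, 1, 5}
Fails for: {-5, -4, -2, -1, 0, 2, 3, 4}

Answer: {-3, 1, 5}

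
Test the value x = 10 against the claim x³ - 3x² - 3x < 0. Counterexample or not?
Substitute x = 10 into the relation:
x = 10: LHS = 10³ - 3·10² - 3·10 = 670; 670 < 0 — FAILS

Since the claim fails at x = 10, this value is a counterexample.

Answer: Yes, x = 10 is a counterexample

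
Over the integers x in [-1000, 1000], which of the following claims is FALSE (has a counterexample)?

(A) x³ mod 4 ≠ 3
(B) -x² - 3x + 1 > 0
(A) x = -1: LHS = ((-1)³) mod 4 = (-1) mod 4 = 3; 3 ≠ 3 — FAILS
(B) x = 1: LHS = -1² - 3·1 + 1 = -3; -3 > 0 — FAILS

Answer: Both A and B are false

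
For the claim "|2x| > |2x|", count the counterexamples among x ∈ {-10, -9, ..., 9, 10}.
Counterexamples in [-10, 10]: {-10, -9, -8, -7, -6, -5, -4, -3, -2, -1, 0, 1, 2, 3, 4, 5, 6, 7, 8, 9, 10}.

Counting them gives 21 values.

Answer: 21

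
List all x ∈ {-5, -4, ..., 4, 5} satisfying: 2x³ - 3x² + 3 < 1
Holds for: {-5, -4, -3, -2, -1}
Fails for: {0, 1, 2, 3, 4, 5}

Answer: {-5, -4, -3, -2, -1}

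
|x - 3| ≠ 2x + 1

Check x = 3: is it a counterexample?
Substitute x = 3 into the relation:
x = 3: LHS = |3 - 3| = |0| = 0, RHS = 2·3 + 1 = 7; 0 ≠ 7 — holds

The relation holds at x = 3, so it is not a counterexample.

Answer: No, x = 3 is not a counterexample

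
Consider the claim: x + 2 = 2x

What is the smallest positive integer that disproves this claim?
Testing positive integers:
x = 1: LHS = 1 + 2 = 3, RHS = 2·1 = 2; 3 = 2 — FAILS  ← smallest positive counterexample

Answer: x = 1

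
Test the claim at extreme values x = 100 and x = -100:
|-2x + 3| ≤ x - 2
x = 100: LHS = |-2·100 + 3| = |-197| = 197, RHS = 100 - 2 = 98; 197 ≤ 98 — FAILS
x = -100: LHS = |-2·(-100) + 3| = |203| = 203, RHS = (-100) - 2 = -102; 203 ≤ -102 — FAILS

Answer: No, fails for both x = 100 and x = -100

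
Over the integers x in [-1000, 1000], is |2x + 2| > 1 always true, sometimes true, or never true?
Holds at x = 0: LHS = |2·0 + 2| = |2| = 2; 2 > 1 — holds
Fails at x = -1: LHS = |2·(-1) + 2| = |0| = 0; 0 > 1 — FAILS
It is satisfied by some integers in the range but not all.

Answer: Sometimes true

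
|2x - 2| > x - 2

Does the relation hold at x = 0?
x = 0: LHS = |2·0 - 2| = |-2| = 2, RHS = 0 - 2 = -2; 2 > -2 — holds

The relation is satisfied at x = 0.

Answer: Yes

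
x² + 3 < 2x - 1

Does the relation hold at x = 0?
x = 0: LHS = 0² + 3 = 3, RHS = 2·0 - 1 = -1; 3 < -1 — FAILS

The relation fails at x = 0, so x = 0 is a counterexample.

Answer: No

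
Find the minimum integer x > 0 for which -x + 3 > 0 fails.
Testing positive integers:
x = 1: LHS = -1 + 3 = 2; 2 > 0 — holds
x = 2: LHS = -2 + 3 = 1; 1 > 0 — holds
x = 3: LHS = -3 + 3 = 0; 0 > 0 — FAILS  ← smallest positive counterexample

Answer: x = 3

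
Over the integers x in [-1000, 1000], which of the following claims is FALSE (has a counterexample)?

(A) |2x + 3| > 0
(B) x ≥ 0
(A) Over all integers in [-1000, 1000], LHS − RHS is smallest at x = -1, where it equals 1:
x = -1: LHS = |2·(-1) + 3| = |1| = 1; 1 > 0 — holds
At the ends of the range:
x = -1000: LHS = |2·(-1000) + 3| = |-1997| = 1997; 1997 > 0 — holds
x = 1000: LHS = |2·1000 + 3| = |2003| = 2003; 2003 > 0 — holds
Hence LHS − RHS is never zero or negative, i.e. LHS > RHS throughout, so the relation holds for every integer in [-1000, 1000].

(B) x = -1: -1 ≥ 0 — FAILS

Only (B) has a counterexample.

Answer: B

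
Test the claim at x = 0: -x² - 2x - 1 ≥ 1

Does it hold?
x = 0: LHS = -0² - 2·0 - 1 = -1; -1 ≥ 1 — FAILS

The relation fails at x = 0, so x = 0 is a counterexample.

Answer: No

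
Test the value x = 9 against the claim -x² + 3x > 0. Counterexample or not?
Substitute x = 9 into the relation:
x = 9: LHS = -9² + 3·9 = -54; -54 > 0 — FAILS

Since the claim fails at x = 9, this value is a counterexample.

Answer: Yes, x = 9 is a counterexample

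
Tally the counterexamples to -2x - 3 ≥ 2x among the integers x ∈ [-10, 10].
Counterexamples in [-10, 10]: {0, 1, 2, 3, 4, 5, 6, 7, 8, 9, 10}.

Counting them gives 11 values.

Answer: 11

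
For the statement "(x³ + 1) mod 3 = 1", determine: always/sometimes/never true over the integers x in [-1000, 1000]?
Holds at x = 0: LHS = (0³ + 1) mod 3 = 1 mod 3 = 1; 1 = 1 — holds
Fails at x = 1: LHS = (1³ + 1) mod 3 = 2 mod 3 = 2; 2 = 1 — FAILS
It is satisfied by some integers in the range but not all.

Answer: Sometimes true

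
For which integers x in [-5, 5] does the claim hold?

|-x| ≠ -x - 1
Over all integers in [-5, 5], LHS − RHS is always positive; it is smallest at x = 0, where it equals 1:
x = 0: LHS = |-0| = |0| = 0, RHS = -0 - 1 = -1; 0 ≠ -1 — holds
At the ends of the range:
x = -5: LHS = |-(-5)| = |5| = 5, RHS = -(-5) - 1 = 4; 5 ≠ 4 — holds
x = 5: LHS = |-5| = 5, RHS = -5 - 1 = -6; 5 ≠ -6 — holds
Hence LHS − RHS is never 0, i.e. the two sides are never equal, so the relation holds for every integer in [-5, 5].

Answer: All integers in [-5, 5]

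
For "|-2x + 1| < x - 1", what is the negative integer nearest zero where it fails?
Testing negative integers from -1 downward:
x = -1: LHS = |-2·(-1) + 1| = |3| = 3, RHS = (-1) - 1 = -2; 3 < -2 — FAILS  ← closest negative counterexample to 0

Answer: x = -1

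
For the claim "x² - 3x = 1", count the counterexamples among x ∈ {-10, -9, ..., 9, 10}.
Counterexamples in [-10, 10]: {-10, -9, -8, -7, -6, -5, -4, -3, -2, -1, 0, 1, 2, 3, 4, 5, 6, 7, 8, 9, 10}.

Counting them gives 21 values.

Answer: 21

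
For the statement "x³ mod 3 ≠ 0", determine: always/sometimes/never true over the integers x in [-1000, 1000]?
Holds at x = 1: LHS = (1³) mod 3 = 1 mod 3 = 1; 1 ≠ 0 — holds
Fails at x = 0: LHS = (0³) mod 3 = 0 mod 3 = 0; 0 ≠ 0 — FAILS
It is satisfied by some integers in the range but not all.

Answer: Sometimes true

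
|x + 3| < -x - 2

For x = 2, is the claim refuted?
Substitute x = 2 into the relation:
x = 2: LHS = |2 + 3| = |5| = 5, RHS = -2 - 2 = -4; 5 < -4 — FAILS

Since the claim fails at x = 2, this value is a counterexample.

Answer: Yes, x = 2 is a counterexample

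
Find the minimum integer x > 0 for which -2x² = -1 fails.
Testing positive integers:
x = 1: LHS = -2·1² = -2; -2 = -1 — FAILS  ← smallest positive counterexample

Answer: x = 1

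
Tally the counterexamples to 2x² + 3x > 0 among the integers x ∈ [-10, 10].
Counterexamples in [-10, 10]: {-1, 0}.

Counting them gives 2 values.

Answer: 2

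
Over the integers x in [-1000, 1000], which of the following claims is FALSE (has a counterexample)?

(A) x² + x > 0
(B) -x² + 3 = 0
(A) x = 0: LHS = 0² + 0 = 0; 0 > 0 — FAILS
(B) x = 0: LHS = -0² + 3 = 3; 3 = 0 — FAILS

Answer: Both A and B are false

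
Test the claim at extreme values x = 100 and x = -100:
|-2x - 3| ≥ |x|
x = 100: LHS = |-2·100 - 3| = |-203| = 203, RHS = |100| = 100; 203 ≥ 100 — holds
x = -100: LHS = |-2·(-100) - 3| = |197| = 197, RHS = |-100| = 100; 197 ≥ 100 — holds

Answer: Yes, holds for both x = 100 and x = -100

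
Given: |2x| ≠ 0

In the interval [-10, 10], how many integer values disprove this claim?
Counterexamples in [-10, 10]: {0}.

Counting them gives 1 values.

Answer: 1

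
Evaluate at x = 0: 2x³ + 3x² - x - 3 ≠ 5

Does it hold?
x = 0: LHS = 2·0³ + 3·0² - 0 - 3 = -3; -3 ≠ 5 — holds

The relation is satisfied at x = 0.

Answer: Yes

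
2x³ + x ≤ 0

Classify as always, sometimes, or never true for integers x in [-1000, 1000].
Holds at x = 0: LHS = 2·0³ + 0 = 0; 0 ≤ 0 — holds
Fails at x = 1: LHS = 2·1³ + 1 = 3; 3 ≤ 0 — FAILS
It is satisfied by some integers in the range but not all.

Answer: Sometimes true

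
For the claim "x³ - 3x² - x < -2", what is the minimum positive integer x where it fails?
Testing positive integers:
x = 1: LHS = 1³ - 3·1² - 1 = -3; -3 < -2 — holds
x = 2: LHS = 2³ - 3·2² - 2 = -6; -6 < -2 — holds
x = 3: LHS = 3³ - 3·3² - 3 = -3; -3 < -2 — holds
x = 4: LHS = 4³ - 3·4² - 4 = 12; 12 < -2 — FAILS  ← smallest positive counterexample

Answer: x = 4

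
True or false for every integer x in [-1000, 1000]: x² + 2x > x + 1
The claim fails at x = 0:
x = 0: LHS = 0² + 2·0 = 0, RHS = 0 + 1 = 1; 0 > 1 — FAILS

Because a single integer refutes it, the statement is false.

Answer: False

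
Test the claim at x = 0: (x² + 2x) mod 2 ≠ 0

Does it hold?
x = 0: LHS = (0² + 2·0) mod 2 = 0 mod 2 = 0; 0 ≠ 0 — FAILS

The relation fails at x = 0, so x = 0 is a counterexample.

Answer: No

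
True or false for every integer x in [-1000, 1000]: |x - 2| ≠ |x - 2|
The claim fails at x = 0:
x = 0: LHS = |0 - 2| = |-2| = 2, RHS = |0 - 2| = |-2| = 2; 2 ≠ 2 — FAILS

Because a single integer refutes it, the statement is false.

Answer: False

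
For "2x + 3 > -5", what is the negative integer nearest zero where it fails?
Testing negative integers from -1 downward:
x = -1: LHS = 2·(-1) + 3 = 1; 1 > -5 — holds
x = -2: LHS = 2·(-2) + 3 = -1; -1 > -5 — holds
x = -3: LHS = 2·(-3) + 3 = -3; -3 > -5 — holds
x = -4: LHS = 2·(-4) + 3 = -5; -5 > -5 — FAILS  ← closest negative counterexample to 0

Answer: x = -4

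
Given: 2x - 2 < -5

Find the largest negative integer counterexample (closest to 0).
Testing negative integers from -1 downward:
x = -1: LHS = 2·(-1) - 2 = -4; -4 < -5 — FAILS  ← closest negative counterexample to 0

Answer: x = -1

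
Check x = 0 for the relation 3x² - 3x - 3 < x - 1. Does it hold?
x = 0: LHS = 3·0² - 3·0 - 3 = -3, RHS = 0 - 1 = -1; -3 < -1 — holds

The relation is satisfied at x = 0.

Answer: Yes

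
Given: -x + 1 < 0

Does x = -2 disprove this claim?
Substitute x = -2 into the relation:
x = -2: LHS = -(-2) + 1 = 3; 3 < 0 — FAILS

Since the claim fails at x = -2, this value is a counterexample.

Answer: Yes, x = -2 is a counterexample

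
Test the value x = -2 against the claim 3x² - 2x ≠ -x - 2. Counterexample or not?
Substitute x = -2 into the relation:
x = -2: LHS = 3·(-2)² - 2·(-2) = 16, RHS = -(-2) - 2 = 0; 16 ≠ 0 — holds

The relation holds at x = -2, so it is not a counterexample.

Answer: No, x = -2 is not a counterexample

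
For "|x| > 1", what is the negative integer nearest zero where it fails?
Testing negative integers from -1 downward:
x = -1: LHS = |-1| = 1; 1 > 1 — FAILS  ← closest negative counterexample to 0

Answer: x = -1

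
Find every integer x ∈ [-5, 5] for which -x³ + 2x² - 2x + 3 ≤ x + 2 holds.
Holds for: {1, 2, 3, 4, 5}
Fails for: {-5, -4, -3, -2, -1, 0}

Answer: {1, 2, 3, 4, 5}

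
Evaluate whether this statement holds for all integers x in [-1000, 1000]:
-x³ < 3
The claim fails at x = -2:
x = -2: LHS = -(-2)³ = 8; 8 < 3 — FAILS

Because a single integer refutes it, the statement is false.

Answer: False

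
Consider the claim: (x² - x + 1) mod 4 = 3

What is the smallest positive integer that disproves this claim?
Testing positive integers:
x = 1: LHS = (1² - 1 + 1) mod 4 = 1 mod 4 = 1; 1 = 3 — FAILS  ← smallest positive counterexample

Answer: x = 1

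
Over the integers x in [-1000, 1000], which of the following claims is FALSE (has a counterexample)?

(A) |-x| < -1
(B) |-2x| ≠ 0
(A) x = 0: LHS = |-0| = |0| = 0; 0 < -1 — FAILS
(B) x = 0: LHS = |-2·0| = |0| = 0; 0 ≠ 0 — FAILS

Answer: Both A and B are false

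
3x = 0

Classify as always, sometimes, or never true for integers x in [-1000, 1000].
Holds at x = 0: LHS = 3·0 = 0; 0 = 0 — holds
Fails at x = 1: LHS = 3·1 = 3; 3 = 0 — FAILS
It is satisfied by some integers in the range but not all.

Answer: Sometimes true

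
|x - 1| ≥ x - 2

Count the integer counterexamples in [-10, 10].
Over all integers in [-10, 10], LHS − RHS is smallest at x = 1, where it equals 1:
x = 1: LHS = |1 - 1| = |0| = 0, RHS = 1 - 2 = -1; 0 ≥ -1 — holds
At the ends of the range:
x = -10: LHS = |(-10) - 1| = |-11| = 11, RHS = (-10) - 2 = -12; 11 ≥ -12 — holds
x = 10: LHS = |10 - 1| = |9| = 9, RHS = 10 - 2 = 8; 9 ≥ 8 — holds
Hence LHS − RHS is never negative, i.e. LHS ≥ RHS throughout, so the relation holds for every integer in [-10, 10].

No counterexample appears in that range.

Answer: 0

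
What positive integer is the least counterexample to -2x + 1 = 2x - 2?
Testing positive integers:
x = 1: LHS = -2·1 + 1 = -1, RHS = 2·1 - 2 = 0; -1 = 0 — FAILS  ← smallest positive counterexample

Answer: x = 1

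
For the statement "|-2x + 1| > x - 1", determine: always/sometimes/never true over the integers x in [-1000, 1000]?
Over all integers in [-1000, 1000], LHS − RHS is smallest at x = 1, where it equals 1:
x = 1: LHS = |-2·1 + 1| = |-1| = 1, RHS = 1 - 1 = 0; 1 > 0 — holds
At the ends of the range:
x = -1000: LHS = |-2·(-1000) + 1| = |2001| = 2001, RHS = (-1000) - 1 = -1001; 2001 > -1001 — holds
x = 1000: LHS = |-2·1000 + 1| = |-1999| = 1999, RHS = 1000 - 1 = 999; 1999 > 999 — holds
Hence LHS − RHS is never zero or negative, i.e. LHS > RHS throughout, so the relation holds for every integer in [-1000, 1000].

No counterexample exists.

Answer: Always true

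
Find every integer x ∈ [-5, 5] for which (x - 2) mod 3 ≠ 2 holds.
Holds for: {-4, -3, -1, 0, 2, 3, 5}
Fails for: {-5, -2, 1, 4}

Answer: {-4, -3, -1, 0, 2, 3, 5}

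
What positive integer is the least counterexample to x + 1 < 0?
Testing positive integers:
x = 1: LHS = 1 + 1 = 2; 2 < 0 — FAILS  ← smallest positive counterexample

Answer: x = 1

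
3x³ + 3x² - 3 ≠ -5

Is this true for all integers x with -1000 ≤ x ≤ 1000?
Track d = LHS − RHS over the integers in [-1000, 1000]. Equality would need d = 0, but d changes sign only between consecutive integers, jumping over 0:
x = -2: LHS = 3·(-2)³ + 3·(-2)² - 3 = -15; -15 ≠ -5 — holds  (d = -10)
x = -1: LHS = 3·(-1)³ + 3·(-1)² - 3 = -3; -3 ≠ -5 — holds  (d = 2)
Away from these crossings d keeps a constant sign, and checking every integer in [-1000, 1000] confirms d ≠ 0 throughout. Hence the two sides are never equal, so the relation holds for every integer in [-1000, 1000].

No counterexample exists.

Answer: True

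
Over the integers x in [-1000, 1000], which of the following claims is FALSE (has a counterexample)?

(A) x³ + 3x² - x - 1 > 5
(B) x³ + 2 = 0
(A) x = 0: LHS = 0³ + 3·0² - 0 - 1 = -1; -1 > 5 — FAILS
(B) x = 0: LHS = 0³ + 2 = 2; 2 = 0 — FAILS

Answer: Both A and B are false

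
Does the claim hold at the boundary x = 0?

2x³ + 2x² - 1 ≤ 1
x = 0: LHS = 2·0³ + 2·0² - 1 = -1; -1 ≤ 1 — holds

The relation is satisfied at x = 0.

Answer: Yes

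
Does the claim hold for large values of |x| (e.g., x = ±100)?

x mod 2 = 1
x = 100: LHS = 100 mod 2 = 0; 0 = 1 — FAILS
x = -100: LHS = (-100) mod 2 = 0; 0 = 1 — FAILS

Answer: No, fails for both x = 100 and x = -100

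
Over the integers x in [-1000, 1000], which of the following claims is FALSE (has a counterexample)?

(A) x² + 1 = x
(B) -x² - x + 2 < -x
(A) x = 0: LHS = 0² + 1 = 1; 1 = 0 — FAILS
(B) x = 0: LHS = -0² - 0 + 2 = 2, RHS = -0 = 0; 2 < 0 — FAILS

Answer: Both A and B are false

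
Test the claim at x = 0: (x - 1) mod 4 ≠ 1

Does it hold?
x = 0: LHS = (0 - 1) mod 4 = (-1) mod 4 = 3; 3 ≠ 1 — holds

The relation is satisfied at x = 0.

Answer: Yes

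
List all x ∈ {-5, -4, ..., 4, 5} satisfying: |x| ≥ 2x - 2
Holds for: {-5, -4, -3, -2, -1, 0, 1, 2}
Fails for: {3, 4, 5}

Answer: {-5, -4, -3, -2, -1, 0, 1, 2}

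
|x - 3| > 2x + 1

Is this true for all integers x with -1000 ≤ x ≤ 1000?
The claim fails at x = 1:
x = 1: LHS = |1 - 3| = |-2| = 2, RHS = 2·1 + 1 = 3; 2 > 3 — FAILS

Because a single integer refutes it, the statement is false.

Answer: False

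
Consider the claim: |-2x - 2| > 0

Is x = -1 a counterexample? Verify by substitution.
Substitute x = -1 into the relation:
x = -1: LHS = |-2·(-1) - 2| = |0| = 0; 0 > 0 — FAILS

Since the claim fails at x = -1, this value is a counterexample.

Answer: Yes, x = -1 is a counterexample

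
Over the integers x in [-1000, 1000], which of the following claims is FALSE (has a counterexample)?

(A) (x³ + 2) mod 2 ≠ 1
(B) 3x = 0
(A) x = 1: LHS = (1³ + 2) mod 2 = 3 mod 2 = 1; 1 ≠ 1 — FAILS
(B) x = 1: LHS = 3·1 = 3; 3 = 0 — FAILS

Answer: Both A and B are false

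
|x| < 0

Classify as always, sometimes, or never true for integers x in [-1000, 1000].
An absolute value is never negative, so the left side is ≥ 0 for every x, while the right side is 0. Tightest case in [-1000, 1000] is x = 0:
x = 0: LHS = |0| = 0; 0 < 0 — FAILS
Hence LHS − RHS is never negative, i.e. LHS ≥ RHS throughout, so the claimed relation (<) fails for every integer in [-1000, 1000].

No integer in the range satisfies it.

Answer: Never true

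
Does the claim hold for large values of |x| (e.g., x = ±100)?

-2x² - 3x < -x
x = 100: LHS = -2·100² - 3·100 = -20300; -20300 < -100 — holds
x = -100: LHS = -2·(-100)² - 3·(-100) = -19700, RHS = -(-100) = 100; -19700 < 100 — holds

Answer: Yes, holds for both x = 100 and x = -100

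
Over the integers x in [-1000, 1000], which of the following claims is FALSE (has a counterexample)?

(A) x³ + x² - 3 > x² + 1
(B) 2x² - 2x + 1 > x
(A) x = 0: LHS = 0³ + 0² - 3 = -3, RHS = 0² + 1 = 1; -3 > 1 — FAILS
(B) x = 1: LHS = 2·1² - 2·1 + 1 = 1; 1 > 1 — FAILS

Answer: Both A and B are false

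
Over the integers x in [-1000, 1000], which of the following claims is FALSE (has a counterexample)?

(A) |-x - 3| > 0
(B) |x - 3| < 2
(A) x = -3: LHS = |-(-3) - 3| = |0| = 0; 0 > 0 — FAILS
(B) x = 0: LHS = |0 - 3| = |-3| = 3; 3 < 2 — FAILS

Answer: Both A and B are false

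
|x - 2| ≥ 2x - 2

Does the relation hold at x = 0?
x = 0: LHS = |0 - 2| = |-2| = 2, RHS = 2·0 - 2 = -2; 2 ≥ -2 — holds

The relation is satisfied at x = 0.

Answer: Yes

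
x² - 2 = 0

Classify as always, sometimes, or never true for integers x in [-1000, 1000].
Track d = LHS − RHS over the integers in [-1000, 1000]. Equality would need d = 0, but d changes sign only between consecutive integers, jumping over 0:
x = -2: LHS = (-2)² - 2 = 2; 2 = 0 — FAILS  (d = 2)
x = -1: LHS = (-1)² - 2 = -1; -1 = 0 — FAILS  (d = -1)
x = 1: LHS = 1² - 2 = -1; -1 = 0 — FAILS  (d = -1)
x = 2: LHS = 2² - 2 = 2; 2 = 0 — FAILS  (d = 2)
Away from these crossings d keeps a constant sign, and checking every integer in [-1000, 1000] confirms d ≠ 0 throughout. Hence the two sides are never equal, so the claimed relation (=) fails for every integer in [-1000, 1000].

No integer in the range satisfies it.

Answer: Never true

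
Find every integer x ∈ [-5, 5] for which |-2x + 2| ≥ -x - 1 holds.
Over all integers in [-5, 5], LHS − RHS is smallest at x = 1, where it equals 2:
x = 1: LHS = |-2·1 + 2| = |0| = 0, RHS = -1 - 1 = -2; 0 ≥ -2 — holds
At the ends of the range:
x = -5: LHS = |-2·(-5) + 2| = |12| = 12, RHS = -(-5) - 1 = 4; 12 ≥ 4 — holds
x = 5: LHS = |-2·5 + 2| = |-8| = 8, RHS = -5 - 1 = -6; 8 ≥ -6 — holds
Hence LHS − RHS is never negative, i.e. LHS ≥ RHS throughout, so the relation holds for every integer in [-5, 5].

Answer: All integers in [-5, 5]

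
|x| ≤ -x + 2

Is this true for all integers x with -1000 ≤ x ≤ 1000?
The claim fails at x = 2:
x = 2: LHS = |2| = 2, RHS = -2 + 2 = 0; 2 ≤ 0 — FAILS

Because a single integer refutes it, the statement is false.

Answer: False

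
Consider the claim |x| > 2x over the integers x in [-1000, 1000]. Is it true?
The claim fails at x = 0:
x = 0: LHS = |0| = 0, RHS = 2·0 = 0; 0 > 0 — FAILS

Because a single integer refutes it, the statement is false.

Answer: False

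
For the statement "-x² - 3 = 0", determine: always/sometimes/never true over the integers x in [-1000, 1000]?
Over all integers in [-1000, 1000], LHS − RHS is always negative; it is closest to 0 at x = 0, where it equals -3:
x = 0: LHS = -0² - 3 = -3; -3 = 0 — FAILS
At the ends of the range:
x = -1000: LHS = -(-1000)² - 3 = -1000003; -1000003 = 0 — FAILS
x = 1000: LHS = -1000² - 3 = -1000003; -1000003 = 0 — FAILS
Hence LHS − RHS is never 0, i.e. the two sides are never equal, so the claimed relation (=) fails for every integer in [-1000, 1000].

No integer in the range satisfies it.

Answer: Never true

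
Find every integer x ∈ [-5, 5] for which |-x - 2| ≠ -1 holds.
An absolute value is never negative, so the left side is ≥ 0 for every x, while the right side is -1. Tightest case in [-5, 5] is x = -2:
x = -2: LHS = |-(-2) - 2| = |0| = 0; 0 ≠ -1 — holds
Hence LHS − RHS is never 0, i.e. the two sides are never equal, so the relation holds for every integer in [-5, 5].

Answer: All integers in [-5, 5]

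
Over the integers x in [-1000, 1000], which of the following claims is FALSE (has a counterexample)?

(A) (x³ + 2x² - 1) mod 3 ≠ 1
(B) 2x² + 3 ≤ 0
(A) For a polynomial with integer coefficients, its value mod 3 depends only on x mod 3, so it suffices to check one representative of each residue class, x = 0, 1, 2:
x = 0: LHS = (0³ + 2·0² - 1) mod 3 = (-1) mod 3 = 2; 2 ≠ 1 — holds
x = 1: LHS = (1³ + 2·1² - 1) mod 3 = 2 mod 3 = 2; 2 ≠ 1 — holds
x = 2: LHS = (2³ + 2·2² - 1) mod 3 = 15 mod 3 = 0; 0 ≠ 1 — holds
The relation holds in every residue class, so the relation holds for every integer in [-1000, 1000].

(B) x = 0: LHS = 2·0² + 3 = 3; 3 ≤ 0 — FAILS

Only (B) has a counterexample.

Answer: B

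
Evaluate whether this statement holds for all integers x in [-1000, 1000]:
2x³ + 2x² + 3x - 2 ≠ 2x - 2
The claim fails at x = 0:
x = 0: LHS = 2·0³ + 2·0² + 3·0 - 2 = -2, RHS = 2·0 - 2 = -2; -2 ≠ -2 — FAILS

Because a single integer refutes it, the statement is false.

Answer: False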